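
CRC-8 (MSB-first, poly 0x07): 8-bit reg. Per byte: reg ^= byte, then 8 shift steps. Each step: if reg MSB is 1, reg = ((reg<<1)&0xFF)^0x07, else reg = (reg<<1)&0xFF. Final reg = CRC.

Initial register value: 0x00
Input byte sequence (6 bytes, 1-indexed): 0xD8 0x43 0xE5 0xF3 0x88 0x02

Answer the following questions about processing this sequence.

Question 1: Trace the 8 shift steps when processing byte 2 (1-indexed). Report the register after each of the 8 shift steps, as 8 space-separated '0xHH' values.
Answer: 0x8A 0x13 0x26 0x4C 0x98 0x37 0x6E 0xDC

Derivation:
After byte 1 (0xD8): reg=0x06
Register before byte 2: 0x06
After XOR with byte 0x43: 0x45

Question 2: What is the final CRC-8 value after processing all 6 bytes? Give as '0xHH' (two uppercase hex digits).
Answer: 0xCE

Derivation:
After byte 1 (0xD8): reg=0x06
After byte 2 (0x43): reg=0xDC
After byte 3 (0xE5): reg=0xAF
After byte 4 (0xF3): reg=0x93
After byte 5 (0x88): reg=0x41
After byte 6 (0x02): reg=0xCE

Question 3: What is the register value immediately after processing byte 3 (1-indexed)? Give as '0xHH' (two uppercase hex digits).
Answer: 0xAF

Derivation:
After byte 1 (0xD8): reg=0x06
After byte 2 (0x43): reg=0xDC
After byte 3 (0xE5): reg=0xAF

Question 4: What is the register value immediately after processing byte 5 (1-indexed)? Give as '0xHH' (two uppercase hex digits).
Answer: 0x41

Derivation:
After byte 1 (0xD8): reg=0x06
After byte 2 (0x43): reg=0xDC
After byte 3 (0xE5): reg=0xAF
After byte 4 (0xF3): reg=0x93
After byte 5 (0x88): reg=0x41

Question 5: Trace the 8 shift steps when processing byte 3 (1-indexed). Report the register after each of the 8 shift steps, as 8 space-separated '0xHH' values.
Answer: 0x72 0xE4 0xCF 0x99 0x35 0x6A 0xD4 0xAF

Derivation:
After byte 1 (0xD8): reg=0x06
After byte 2 (0x43): reg=0xDC
Register before byte 3: 0xDC
After XOR with byte 0xE5: 0x39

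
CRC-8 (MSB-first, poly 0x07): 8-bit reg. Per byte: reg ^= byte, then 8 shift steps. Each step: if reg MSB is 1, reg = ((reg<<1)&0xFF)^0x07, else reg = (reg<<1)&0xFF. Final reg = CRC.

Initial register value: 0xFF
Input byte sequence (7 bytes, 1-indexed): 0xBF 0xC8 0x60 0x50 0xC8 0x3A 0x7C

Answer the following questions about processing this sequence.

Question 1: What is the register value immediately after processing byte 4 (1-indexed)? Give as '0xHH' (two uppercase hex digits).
After byte 1 (0xBF): reg=0xC7
After byte 2 (0xC8): reg=0x2D
After byte 3 (0x60): reg=0xE4
After byte 4 (0x50): reg=0x05

Answer: 0x05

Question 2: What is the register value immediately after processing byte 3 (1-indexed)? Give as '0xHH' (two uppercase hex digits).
After byte 1 (0xBF): reg=0xC7
After byte 2 (0xC8): reg=0x2D
After byte 3 (0x60): reg=0xE4

Answer: 0xE4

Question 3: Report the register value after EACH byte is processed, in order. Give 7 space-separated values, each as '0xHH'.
0xC7 0x2D 0xE4 0x05 0x6D 0xA2 0x14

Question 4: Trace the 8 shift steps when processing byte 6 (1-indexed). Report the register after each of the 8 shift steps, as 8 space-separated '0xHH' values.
Answer: 0xAE 0x5B 0xB6 0x6B 0xD6 0xAB 0x51 0xA2

Derivation:
After byte 1 (0xBF): reg=0xC7
After byte 2 (0xC8): reg=0x2D
After byte 3 (0x60): reg=0xE4
After byte 4 (0x50): reg=0x05
After byte 5 (0xC8): reg=0x6D
Register before byte 6: 0x6D
After XOR with byte 0x3A: 0x57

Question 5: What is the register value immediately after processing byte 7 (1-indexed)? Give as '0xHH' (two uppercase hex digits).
After byte 1 (0xBF): reg=0xC7
After byte 2 (0xC8): reg=0x2D
After byte 3 (0x60): reg=0xE4
After byte 4 (0x50): reg=0x05
After byte 5 (0xC8): reg=0x6D
After byte 6 (0x3A): reg=0xA2
After byte 7 (0x7C): reg=0x14

Answer: 0x14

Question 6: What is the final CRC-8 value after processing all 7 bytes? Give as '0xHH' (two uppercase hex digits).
After byte 1 (0xBF): reg=0xC7
After byte 2 (0xC8): reg=0x2D
After byte 3 (0x60): reg=0xE4
After byte 4 (0x50): reg=0x05
After byte 5 (0xC8): reg=0x6D
After byte 6 (0x3A): reg=0xA2
After byte 7 (0x7C): reg=0x14

Answer: 0x14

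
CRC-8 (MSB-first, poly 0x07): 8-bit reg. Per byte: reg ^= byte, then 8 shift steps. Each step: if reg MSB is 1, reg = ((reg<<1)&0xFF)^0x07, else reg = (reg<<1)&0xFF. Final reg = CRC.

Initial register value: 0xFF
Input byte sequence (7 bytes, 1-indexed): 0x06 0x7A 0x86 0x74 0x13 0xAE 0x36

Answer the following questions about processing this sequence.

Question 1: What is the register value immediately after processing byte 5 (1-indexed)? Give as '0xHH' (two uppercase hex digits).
After byte 1 (0x06): reg=0xE1
After byte 2 (0x7A): reg=0xC8
After byte 3 (0x86): reg=0xED
After byte 4 (0x74): reg=0xC6
After byte 5 (0x13): reg=0x25

Answer: 0x25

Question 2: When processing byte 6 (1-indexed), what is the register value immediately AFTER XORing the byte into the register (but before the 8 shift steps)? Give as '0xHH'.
Answer: 0x8B

Derivation:
Register before byte 6: 0x25
Byte 6: 0xAE
0x25 XOR 0xAE = 0x8B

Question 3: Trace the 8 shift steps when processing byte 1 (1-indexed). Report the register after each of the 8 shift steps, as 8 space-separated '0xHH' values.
Answer: 0xF5 0xED 0xDD 0xBD 0x7D 0xFA 0xF3 0xE1

Derivation:
Register before byte 1: 0xFF
After XOR with byte 0x06: 0xF9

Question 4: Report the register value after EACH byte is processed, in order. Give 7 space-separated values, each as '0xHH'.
0xE1 0xC8 0xED 0xC6 0x25 0xB8 0xA3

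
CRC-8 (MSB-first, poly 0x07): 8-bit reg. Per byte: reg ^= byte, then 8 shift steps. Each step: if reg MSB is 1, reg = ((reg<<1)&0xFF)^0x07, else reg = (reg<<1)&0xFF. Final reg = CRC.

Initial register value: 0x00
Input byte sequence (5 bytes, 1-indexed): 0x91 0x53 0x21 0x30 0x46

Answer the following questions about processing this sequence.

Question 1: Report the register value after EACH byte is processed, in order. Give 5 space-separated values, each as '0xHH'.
0xFE 0x4A 0x16 0xF2 0x05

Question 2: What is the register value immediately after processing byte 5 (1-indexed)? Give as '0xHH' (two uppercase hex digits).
After byte 1 (0x91): reg=0xFE
After byte 2 (0x53): reg=0x4A
After byte 3 (0x21): reg=0x16
After byte 4 (0x30): reg=0xF2
After byte 5 (0x46): reg=0x05

Answer: 0x05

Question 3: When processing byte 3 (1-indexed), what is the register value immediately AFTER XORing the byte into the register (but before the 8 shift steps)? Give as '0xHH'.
Register before byte 3: 0x4A
Byte 3: 0x21
0x4A XOR 0x21 = 0x6B

Answer: 0x6B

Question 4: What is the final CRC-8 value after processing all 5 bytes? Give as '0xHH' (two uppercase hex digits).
Answer: 0x05

Derivation:
After byte 1 (0x91): reg=0xFE
After byte 2 (0x53): reg=0x4A
After byte 3 (0x21): reg=0x16
After byte 4 (0x30): reg=0xF2
After byte 5 (0x46): reg=0x05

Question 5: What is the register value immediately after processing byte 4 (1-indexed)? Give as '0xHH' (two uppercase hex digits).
After byte 1 (0x91): reg=0xFE
After byte 2 (0x53): reg=0x4A
After byte 3 (0x21): reg=0x16
After byte 4 (0x30): reg=0xF2

Answer: 0xF2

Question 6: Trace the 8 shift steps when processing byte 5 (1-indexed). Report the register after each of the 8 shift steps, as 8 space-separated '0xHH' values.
After byte 1 (0x91): reg=0xFE
After byte 2 (0x53): reg=0x4A
After byte 3 (0x21): reg=0x16
After byte 4 (0x30): reg=0xF2
Register before byte 5: 0xF2
After XOR with byte 0x46: 0xB4

Answer: 0x6F 0xDE 0xBB 0x71 0xE2 0xC3 0x81 0x05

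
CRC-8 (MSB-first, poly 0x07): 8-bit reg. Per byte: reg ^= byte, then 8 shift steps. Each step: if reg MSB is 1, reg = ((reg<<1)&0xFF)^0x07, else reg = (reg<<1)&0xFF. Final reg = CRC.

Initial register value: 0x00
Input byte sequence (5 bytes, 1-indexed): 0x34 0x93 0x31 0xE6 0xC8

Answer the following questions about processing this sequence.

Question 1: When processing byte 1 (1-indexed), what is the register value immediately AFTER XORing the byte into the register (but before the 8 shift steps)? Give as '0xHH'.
Register before byte 1: 0x00
Byte 1: 0x34
0x00 XOR 0x34 = 0x34

Answer: 0x34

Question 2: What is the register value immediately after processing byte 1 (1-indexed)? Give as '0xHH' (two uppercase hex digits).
After byte 1 (0x34): reg=0x8C

Answer: 0x8C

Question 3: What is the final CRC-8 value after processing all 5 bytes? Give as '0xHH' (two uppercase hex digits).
After byte 1 (0x34): reg=0x8C
After byte 2 (0x93): reg=0x5D
After byte 3 (0x31): reg=0x03
After byte 4 (0xE6): reg=0xB5
After byte 5 (0xC8): reg=0x74

Answer: 0x74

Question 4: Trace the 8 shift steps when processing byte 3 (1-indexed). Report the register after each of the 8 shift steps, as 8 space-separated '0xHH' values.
After byte 1 (0x34): reg=0x8C
After byte 2 (0x93): reg=0x5D
Register before byte 3: 0x5D
After XOR with byte 0x31: 0x6C

Answer: 0xD8 0xB7 0x69 0xD2 0xA3 0x41 0x82 0x03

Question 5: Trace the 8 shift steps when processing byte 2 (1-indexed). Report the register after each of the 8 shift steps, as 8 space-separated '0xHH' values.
Answer: 0x3E 0x7C 0xF8 0xF7 0xE9 0xD5 0xAD 0x5D

Derivation:
After byte 1 (0x34): reg=0x8C
Register before byte 2: 0x8C
After XOR with byte 0x93: 0x1F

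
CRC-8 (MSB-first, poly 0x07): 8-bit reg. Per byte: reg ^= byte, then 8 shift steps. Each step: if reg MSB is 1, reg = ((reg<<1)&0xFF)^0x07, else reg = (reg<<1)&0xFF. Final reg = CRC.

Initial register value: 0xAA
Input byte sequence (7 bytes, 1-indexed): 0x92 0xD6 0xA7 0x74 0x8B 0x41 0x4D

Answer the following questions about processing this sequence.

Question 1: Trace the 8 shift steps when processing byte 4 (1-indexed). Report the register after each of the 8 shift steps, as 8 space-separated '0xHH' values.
After byte 1 (0x92): reg=0xA8
After byte 2 (0xD6): reg=0x7D
After byte 3 (0xA7): reg=0x08
Register before byte 4: 0x08
After XOR with byte 0x74: 0x7C

Answer: 0xF8 0xF7 0xE9 0xD5 0xAD 0x5D 0xBA 0x73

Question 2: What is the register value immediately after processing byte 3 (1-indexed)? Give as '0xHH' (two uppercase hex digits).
After byte 1 (0x92): reg=0xA8
After byte 2 (0xD6): reg=0x7D
After byte 3 (0xA7): reg=0x08

Answer: 0x08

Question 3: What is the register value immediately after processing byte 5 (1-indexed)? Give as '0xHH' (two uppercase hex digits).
After byte 1 (0x92): reg=0xA8
After byte 2 (0xD6): reg=0x7D
After byte 3 (0xA7): reg=0x08
After byte 4 (0x74): reg=0x73
After byte 5 (0x8B): reg=0xE6

Answer: 0xE6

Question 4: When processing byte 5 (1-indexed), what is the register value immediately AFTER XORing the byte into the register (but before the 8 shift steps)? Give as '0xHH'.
Answer: 0xF8

Derivation:
Register before byte 5: 0x73
Byte 5: 0x8B
0x73 XOR 0x8B = 0xF8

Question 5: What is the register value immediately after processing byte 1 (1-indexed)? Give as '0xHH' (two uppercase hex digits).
Answer: 0xA8

Derivation:
After byte 1 (0x92): reg=0xA8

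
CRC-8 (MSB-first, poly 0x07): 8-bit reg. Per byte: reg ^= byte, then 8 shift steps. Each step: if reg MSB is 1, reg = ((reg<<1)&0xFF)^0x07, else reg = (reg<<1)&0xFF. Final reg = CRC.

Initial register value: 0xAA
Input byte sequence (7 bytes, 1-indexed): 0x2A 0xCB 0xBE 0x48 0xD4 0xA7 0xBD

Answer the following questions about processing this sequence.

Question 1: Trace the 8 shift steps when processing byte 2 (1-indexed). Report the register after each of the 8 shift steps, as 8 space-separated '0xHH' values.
Answer: 0x84 0x0F 0x1E 0x3C 0x78 0xF0 0xE7 0xC9

Derivation:
After byte 1 (0x2A): reg=0x89
Register before byte 2: 0x89
After XOR with byte 0xCB: 0x42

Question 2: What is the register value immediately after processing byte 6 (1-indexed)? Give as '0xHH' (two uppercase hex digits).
After byte 1 (0x2A): reg=0x89
After byte 2 (0xCB): reg=0xC9
After byte 3 (0xBE): reg=0x42
After byte 4 (0x48): reg=0x36
After byte 5 (0xD4): reg=0xA0
After byte 6 (0xA7): reg=0x15

Answer: 0x15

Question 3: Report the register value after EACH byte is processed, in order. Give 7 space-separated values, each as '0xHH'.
0x89 0xC9 0x42 0x36 0xA0 0x15 0x51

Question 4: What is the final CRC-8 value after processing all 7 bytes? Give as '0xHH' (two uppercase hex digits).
After byte 1 (0x2A): reg=0x89
After byte 2 (0xCB): reg=0xC9
After byte 3 (0xBE): reg=0x42
After byte 4 (0x48): reg=0x36
After byte 5 (0xD4): reg=0xA0
After byte 6 (0xA7): reg=0x15
After byte 7 (0xBD): reg=0x51

Answer: 0x51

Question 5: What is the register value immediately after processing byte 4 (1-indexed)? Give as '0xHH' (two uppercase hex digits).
After byte 1 (0x2A): reg=0x89
After byte 2 (0xCB): reg=0xC9
After byte 3 (0xBE): reg=0x42
After byte 4 (0x48): reg=0x36

Answer: 0x36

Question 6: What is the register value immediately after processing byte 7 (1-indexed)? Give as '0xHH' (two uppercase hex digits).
Answer: 0x51

Derivation:
After byte 1 (0x2A): reg=0x89
After byte 2 (0xCB): reg=0xC9
After byte 3 (0xBE): reg=0x42
After byte 4 (0x48): reg=0x36
After byte 5 (0xD4): reg=0xA0
After byte 6 (0xA7): reg=0x15
After byte 7 (0xBD): reg=0x51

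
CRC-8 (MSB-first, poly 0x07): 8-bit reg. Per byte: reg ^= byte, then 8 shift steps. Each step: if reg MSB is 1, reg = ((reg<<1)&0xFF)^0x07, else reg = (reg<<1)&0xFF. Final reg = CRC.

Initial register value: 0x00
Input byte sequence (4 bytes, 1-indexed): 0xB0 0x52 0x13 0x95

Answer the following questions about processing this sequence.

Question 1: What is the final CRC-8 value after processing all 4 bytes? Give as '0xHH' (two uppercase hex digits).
After byte 1 (0xB0): reg=0x19
After byte 2 (0x52): reg=0xF6
After byte 3 (0x13): reg=0xB5
After byte 4 (0x95): reg=0xE0

Answer: 0xE0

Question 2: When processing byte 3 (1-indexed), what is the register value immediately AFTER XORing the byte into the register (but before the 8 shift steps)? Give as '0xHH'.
Answer: 0xE5

Derivation:
Register before byte 3: 0xF6
Byte 3: 0x13
0xF6 XOR 0x13 = 0xE5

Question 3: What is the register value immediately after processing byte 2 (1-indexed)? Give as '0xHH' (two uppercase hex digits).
After byte 1 (0xB0): reg=0x19
After byte 2 (0x52): reg=0xF6

Answer: 0xF6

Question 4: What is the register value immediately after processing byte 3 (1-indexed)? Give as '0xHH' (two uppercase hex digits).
After byte 1 (0xB0): reg=0x19
After byte 2 (0x52): reg=0xF6
After byte 3 (0x13): reg=0xB5

Answer: 0xB5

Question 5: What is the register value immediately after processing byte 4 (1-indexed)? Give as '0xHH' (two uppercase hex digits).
Answer: 0xE0

Derivation:
After byte 1 (0xB0): reg=0x19
After byte 2 (0x52): reg=0xF6
After byte 3 (0x13): reg=0xB5
After byte 4 (0x95): reg=0xE0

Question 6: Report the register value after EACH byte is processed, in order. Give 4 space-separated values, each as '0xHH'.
0x19 0xF6 0xB5 0xE0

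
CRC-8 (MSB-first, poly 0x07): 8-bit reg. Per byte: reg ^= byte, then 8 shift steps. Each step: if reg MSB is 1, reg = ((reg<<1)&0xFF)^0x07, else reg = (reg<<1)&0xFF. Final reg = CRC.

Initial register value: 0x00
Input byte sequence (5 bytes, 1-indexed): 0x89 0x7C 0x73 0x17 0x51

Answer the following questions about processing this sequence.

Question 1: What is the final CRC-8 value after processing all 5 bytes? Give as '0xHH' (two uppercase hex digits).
Answer: 0x60

Derivation:
After byte 1 (0x89): reg=0xB6
After byte 2 (0x7C): reg=0x78
After byte 3 (0x73): reg=0x31
After byte 4 (0x17): reg=0xF2
After byte 5 (0x51): reg=0x60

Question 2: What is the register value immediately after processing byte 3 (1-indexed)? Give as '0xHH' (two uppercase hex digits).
Answer: 0x31

Derivation:
After byte 1 (0x89): reg=0xB6
After byte 2 (0x7C): reg=0x78
After byte 3 (0x73): reg=0x31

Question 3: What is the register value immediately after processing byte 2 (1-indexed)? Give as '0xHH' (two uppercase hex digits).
Answer: 0x78

Derivation:
After byte 1 (0x89): reg=0xB6
After byte 2 (0x7C): reg=0x78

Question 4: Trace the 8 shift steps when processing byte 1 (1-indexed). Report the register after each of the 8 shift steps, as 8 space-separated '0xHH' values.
Register before byte 1: 0x00
After XOR with byte 0x89: 0x89

Answer: 0x15 0x2A 0x54 0xA8 0x57 0xAE 0x5B 0xB6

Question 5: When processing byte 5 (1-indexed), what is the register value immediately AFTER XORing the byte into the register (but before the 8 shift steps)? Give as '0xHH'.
Register before byte 5: 0xF2
Byte 5: 0x51
0xF2 XOR 0x51 = 0xA3

Answer: 0xA3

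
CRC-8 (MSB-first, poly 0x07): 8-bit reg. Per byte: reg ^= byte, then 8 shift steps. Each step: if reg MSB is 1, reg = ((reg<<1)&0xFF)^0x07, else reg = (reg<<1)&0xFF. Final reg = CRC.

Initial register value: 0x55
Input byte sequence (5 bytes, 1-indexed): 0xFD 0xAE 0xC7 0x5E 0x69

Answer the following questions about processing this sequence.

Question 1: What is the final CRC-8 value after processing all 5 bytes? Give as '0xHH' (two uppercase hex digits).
Answer: 0x88

Derivation:
After byte 1 (0xFD): reg=0x51
After byte 2 (0xAE): reg=0xF3
After byte 3 (0xC7): reg=0x8C
After byte 4 (0x5E): reg=0x30
After byte 5 (0x69): reg=0x88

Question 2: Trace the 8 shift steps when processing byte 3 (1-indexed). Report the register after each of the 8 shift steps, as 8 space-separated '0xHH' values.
After byte 1 (0xFD): reg=0x51
After byte 2 (0xAE): reg=0xF3
Register before byte 3: 0xF3
After XOR with byte 0xC7: 0x34

Answer: 0x68 0xD0 0xA7 0x49 0x92 0x23 0x46 0x8C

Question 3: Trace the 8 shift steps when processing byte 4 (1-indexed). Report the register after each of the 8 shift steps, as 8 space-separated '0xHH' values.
Answer: 0xA3 0x41 0x82 0x03 0x06 0x0C 0x18 0x30

Derivation:
After byte 1 (0xFD): reg=0x51
After byte 2 (0xAE): reg=0xF3
After byte 3 (0xC7): reg=0x8C
Register before byte 4: 0x8C
After XOR with byte 0x5E: 0xD2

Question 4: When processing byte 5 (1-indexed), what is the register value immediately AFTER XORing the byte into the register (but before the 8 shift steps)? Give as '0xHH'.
Answer: 0x59

Derivation:
Register before byte 5: 0x30
Byte 5: 0x69
0x30 XOR 0x69 = 0x59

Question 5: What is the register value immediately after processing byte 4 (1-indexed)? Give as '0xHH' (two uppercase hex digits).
Answer: 0x30

Derivation:
After byte 1 (0xFD): reg=0x51
After byte 2 (0xAE): reg=0xF3
After byte 3 (0xC7): reg=0x8C
After byte 4 (0x5E): reg=0x30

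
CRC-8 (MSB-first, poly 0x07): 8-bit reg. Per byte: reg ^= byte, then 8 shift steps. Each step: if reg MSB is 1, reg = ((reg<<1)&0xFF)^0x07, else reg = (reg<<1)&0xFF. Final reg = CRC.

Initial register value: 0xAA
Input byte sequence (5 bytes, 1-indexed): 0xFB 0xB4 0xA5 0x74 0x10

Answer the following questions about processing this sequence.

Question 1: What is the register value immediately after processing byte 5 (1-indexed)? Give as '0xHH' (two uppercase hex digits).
Answer: 0x56

Derivation:
After byte 1 (0xFB): reg=0xB0
After byte 2 (0xB4): reg=0x1C
After byte 3 (0xA5): reg=0x26
After byte 4 (0x74): reg=0xB9
After byte 5 (0x10): reg=0x56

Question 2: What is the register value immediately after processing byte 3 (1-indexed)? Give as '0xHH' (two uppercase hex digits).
Answer: 0x26

Derivation:
After byte 1 (0xFB): reg=0xB0
After byte 2 (0xB4): reg=0x1C
After byte 3 (0xA5): reg=0x26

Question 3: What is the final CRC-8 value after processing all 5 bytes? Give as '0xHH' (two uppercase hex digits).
After byte 1 (0xFB): reg=0xB0
After byte 2 (0xB4): reg=0x1C
After byte 3 (0xA5): reg=0x26
After byte 4 (0x74): reg=0xB9
After byte 5 (0x10): reg=0x56

Answer: 0x56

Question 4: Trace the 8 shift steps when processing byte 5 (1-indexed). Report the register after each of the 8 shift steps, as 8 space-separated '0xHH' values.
Answer: 0x55 0xAA 0x53 0xA6 0x4B 0x96 0x2B 0x56

Derivation:
After byte 1 (0xFB): reg=0xB0
After byte 2 (0xB4): reg=0x1C
After byte 3 (0xA5): reg=0x26
After byte 4 (0x74): reg=0xB9
Register before byte 5: 0xB9
After XOR with byte 0x10: 0xA9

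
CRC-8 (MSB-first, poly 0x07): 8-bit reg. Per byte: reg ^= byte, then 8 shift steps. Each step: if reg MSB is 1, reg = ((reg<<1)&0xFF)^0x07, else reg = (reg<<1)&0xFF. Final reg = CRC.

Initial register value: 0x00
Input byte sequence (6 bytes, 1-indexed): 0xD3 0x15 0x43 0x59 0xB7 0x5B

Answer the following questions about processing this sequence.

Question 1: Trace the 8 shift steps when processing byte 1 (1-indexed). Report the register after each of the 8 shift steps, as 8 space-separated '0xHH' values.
Answer: 0xA1 0x45 0x8A 0x13 0x26 0x4C 0x98 0x37

Derivation:
Register before byte 1: 0x00
After XOR with byte 0xD3: 0xD3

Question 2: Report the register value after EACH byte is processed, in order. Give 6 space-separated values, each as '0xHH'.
0x37 0xEE 0x4A 0x79 0x64 0xBD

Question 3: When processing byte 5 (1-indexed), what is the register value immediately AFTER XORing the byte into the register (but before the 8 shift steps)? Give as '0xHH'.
Register before byte 5: 0x79
Byte 5: 0xB7
0x79 XOR 0xB7 = 0xCE

Answer: 0xCE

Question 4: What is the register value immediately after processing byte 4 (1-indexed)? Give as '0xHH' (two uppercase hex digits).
After byte 1 (0xD3): reg=0x37
After byte 2 (0x15): reg=0xEE
After byte 3 (0x43): reg=0x4A
After byte 4 (0x59): reg=0x79

Answer: 0x79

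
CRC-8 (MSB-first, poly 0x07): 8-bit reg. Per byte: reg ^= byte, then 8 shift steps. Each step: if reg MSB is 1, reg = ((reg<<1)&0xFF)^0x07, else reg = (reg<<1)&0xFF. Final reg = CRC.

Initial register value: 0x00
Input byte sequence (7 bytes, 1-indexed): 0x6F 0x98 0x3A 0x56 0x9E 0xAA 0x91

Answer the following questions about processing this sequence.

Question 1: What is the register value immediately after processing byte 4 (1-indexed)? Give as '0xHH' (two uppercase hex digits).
Answer: 0xA1

Derivation:
After byte 1 (0x6F): reg=0x0A
After byte 2 (0x98): reg=0xF7
After byte 3 (0x3A): reg=0x6D
After byte 4 (0x56): reg=0xA1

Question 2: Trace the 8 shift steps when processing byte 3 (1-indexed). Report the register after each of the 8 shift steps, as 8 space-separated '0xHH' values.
Answer: 0x9D 0x3D 0x7A 0xF4 0xEF 0xD9 0xB5 0x6D

Derivation:
After byte 1 (0x6F): reg=0x0A
After byte 2 (0x98): reg=0xF7
Register before byte 3: 0xF7
After XOR with byte 0x3A: 0xCD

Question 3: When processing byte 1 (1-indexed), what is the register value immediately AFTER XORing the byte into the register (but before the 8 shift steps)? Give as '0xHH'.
Answer: 0x6F

Derivation:
Register before byte 1: 0x00
Byte 1: 0x6F
0x00 XOR 0x6F = 0x6F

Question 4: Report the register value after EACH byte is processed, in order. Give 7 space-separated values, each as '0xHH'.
0x0A 0xF7 0x6D 0xA1 0xBD 0x65 0xC2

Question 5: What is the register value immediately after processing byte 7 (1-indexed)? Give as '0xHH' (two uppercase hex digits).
Answer: 0xC2

Derivation:
After byte 1 (0x6F): reg=0x0A
After byte 2 (0x98): reg=0xF7
After byte 3 (0x3A): reg=0x6D
After byte 4 (0x56): reg=0xA1
After byte 5 (0x9E): reg=0xBD
After byte 6 (0xAA): reg=0x65
After byte 7 (0x91): reg=0xC2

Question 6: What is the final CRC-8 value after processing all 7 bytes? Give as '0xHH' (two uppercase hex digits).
After byte 1 (0x6F): reg=0x0A
After byte 2 (0x98): reg=0xF7
After byte 3 (0x3A): reg=0x6D
After byte 4 (0x56): reg=0xA1
After byte 5 (0x9E): reg=0xBD
After byte 6 (0xAA): reg=0x65
After byte 7 (0x91): reg=0xC2

Answer: 0xC2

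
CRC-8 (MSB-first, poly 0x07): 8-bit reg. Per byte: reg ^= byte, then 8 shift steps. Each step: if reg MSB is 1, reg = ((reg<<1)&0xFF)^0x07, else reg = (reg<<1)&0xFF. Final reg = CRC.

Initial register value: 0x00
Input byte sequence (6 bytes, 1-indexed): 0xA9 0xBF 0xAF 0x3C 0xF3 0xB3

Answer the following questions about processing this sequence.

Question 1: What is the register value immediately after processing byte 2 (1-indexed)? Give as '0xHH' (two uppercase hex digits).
After byte 1 (0xA9): reg=0x56
After byte 2 (0xBF): reg=0x91

Answer: 0x91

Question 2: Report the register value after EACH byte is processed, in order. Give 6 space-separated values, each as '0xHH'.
0x56 0x91 0xBA 0x9B 0x1F 0x4D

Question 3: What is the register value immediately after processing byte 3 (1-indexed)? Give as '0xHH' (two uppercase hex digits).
After byte 1 (0xA9): reg=0x56
After byte 2 (0xBF): reg=0x91
After byte 3 (0xAF): reg=0xBA

Answer: 0xBA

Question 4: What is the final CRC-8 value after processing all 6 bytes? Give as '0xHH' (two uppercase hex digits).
Answer: 0x4D

Derivation:
After byte 1 (0xA9): reg=0x56
After byte 2 (0xBF): reg=0x91
After byte 3 (0xAF): reg=0xBA
After byte 4 (0x3C): reg=0x9B
After byte 5 (0xF3): reg=0x1F
After byte 6 (0xB3): reg=0x4D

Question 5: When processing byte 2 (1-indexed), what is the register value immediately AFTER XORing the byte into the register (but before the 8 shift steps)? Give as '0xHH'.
Answer: 0xE9

Derivation:
Register before byte 2: 0x56
Byte 2: 0xBF
0x56 XOR 0xBF = 0xE9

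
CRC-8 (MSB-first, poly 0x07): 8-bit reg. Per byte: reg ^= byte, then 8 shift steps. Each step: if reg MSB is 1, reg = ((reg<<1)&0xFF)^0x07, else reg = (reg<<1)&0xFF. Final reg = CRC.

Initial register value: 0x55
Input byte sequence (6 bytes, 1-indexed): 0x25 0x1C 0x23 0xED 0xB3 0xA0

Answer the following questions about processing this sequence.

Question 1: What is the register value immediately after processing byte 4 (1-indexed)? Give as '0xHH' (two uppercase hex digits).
After byte 1 (0x25): reg=0x57
After byte 2 (0x1C): reg=0xF6
After byte 3 (0x23): reg=0x25
After byte 4 (0xED): reg=0x76

Answer: 0x76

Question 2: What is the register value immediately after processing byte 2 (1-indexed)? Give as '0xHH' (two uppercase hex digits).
Answer: 0xF6

Derivation:
After byte 1 (0x25): reg=0x57
After byte 2 (0x1C): reg=0xF6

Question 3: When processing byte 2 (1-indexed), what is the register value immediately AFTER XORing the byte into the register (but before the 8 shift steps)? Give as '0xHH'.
Register before byte 2: 0x57
Byte 2: 0x1C
0x57 XOR 0x1C = 0x4B

Answer: 0x4B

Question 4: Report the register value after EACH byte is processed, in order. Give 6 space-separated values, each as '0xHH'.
0x57 0xF6 0x25 0x76 0x55 0xC5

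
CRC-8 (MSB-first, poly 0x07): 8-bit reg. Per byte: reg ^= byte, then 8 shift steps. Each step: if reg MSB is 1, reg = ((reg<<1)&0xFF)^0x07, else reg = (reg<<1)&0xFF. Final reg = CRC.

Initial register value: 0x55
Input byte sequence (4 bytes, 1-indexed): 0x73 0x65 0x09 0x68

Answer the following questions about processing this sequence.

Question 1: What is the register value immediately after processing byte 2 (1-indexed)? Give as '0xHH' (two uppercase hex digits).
Answer: 0xEC

Derivation:
After byte 1 (0x73): reg=0xF2
After byte 2 (0x65): reg=0xEC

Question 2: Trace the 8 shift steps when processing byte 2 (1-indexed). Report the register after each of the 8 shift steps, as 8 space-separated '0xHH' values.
Answer: 0x29 0x52 0xA4 0x4F 0x9E 0x3B 0x76 0xEC

Derivation:
After byte 1 (0x73): reg=0xF2
Register before byte 2: 0xF2
After XOR with byte 0x65: 0x97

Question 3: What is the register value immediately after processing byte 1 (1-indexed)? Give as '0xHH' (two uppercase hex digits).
Answer: 0xF2

Derivation:
After byte 1 (0x73): reg=0xF2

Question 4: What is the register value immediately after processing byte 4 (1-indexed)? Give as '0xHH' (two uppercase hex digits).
Answer: 0x1D

Derivation:
After byte 1 (0x73): reg=0xF2
After byte 2 (0x65): reg=0xEC
After byte 3 (0x09): reg=0xB5
After byte 4 (0x68): reg=0x1D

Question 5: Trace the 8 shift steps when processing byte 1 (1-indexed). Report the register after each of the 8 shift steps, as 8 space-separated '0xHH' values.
Answer: 0x4C 0x98 0x37 0x6E 0xDC 0xBF 0x79 0xF2

Derivation:
Register before byte 1: 0x55
After XOR with byte 0x73: 0x26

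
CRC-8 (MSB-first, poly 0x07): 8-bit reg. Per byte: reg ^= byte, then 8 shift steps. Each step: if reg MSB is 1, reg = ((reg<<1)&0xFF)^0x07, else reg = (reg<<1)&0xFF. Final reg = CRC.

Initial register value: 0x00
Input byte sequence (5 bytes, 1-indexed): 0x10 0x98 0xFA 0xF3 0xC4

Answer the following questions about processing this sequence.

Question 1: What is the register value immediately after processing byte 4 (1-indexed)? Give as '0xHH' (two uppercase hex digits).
After byte 1 (0x10): reg=0x70
After byte 2 (0x98): reg=0x96
After byte 3 (0xFA): reg=0x03
After byte 4 (0xF3): reg=0xDE

Answer: 0xDE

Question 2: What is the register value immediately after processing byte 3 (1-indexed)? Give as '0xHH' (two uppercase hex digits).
After byte 1 (0x10): reg=0x70
After byte 2 (0x98): reg=0x96
After byte 3 (0xFA): reg=0x03

Answer: 0x03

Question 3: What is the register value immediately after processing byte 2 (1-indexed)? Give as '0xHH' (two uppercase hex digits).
Answer: 0x96

Derivation:
After byte 1 (0x10): reg=0x70
After byte 2 (0x98): reg=0x96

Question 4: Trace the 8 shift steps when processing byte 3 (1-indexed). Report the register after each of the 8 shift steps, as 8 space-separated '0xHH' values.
Answer: 0xD8 0xB7 0x69 0xD2 0xA3 0x41 0x82 0x03

Derivation:
After byte 1 (0x10): reg=0x70
After byte 2 (0x98): reg=0x96
Register before byte 3: 0x96
After XOR with byte 0xFA: 0x6C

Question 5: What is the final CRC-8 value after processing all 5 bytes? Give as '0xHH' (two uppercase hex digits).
Answer: 0x46

Derivation:
After byte 1 (0x10): reg=0x70
After byte 2 (0x98): reg=0x96
After byte 3 (0xFA): reg=0x03
After byte 4 (0xF3): reg=0xDE
After byte 5 (0xC4): reg=0x46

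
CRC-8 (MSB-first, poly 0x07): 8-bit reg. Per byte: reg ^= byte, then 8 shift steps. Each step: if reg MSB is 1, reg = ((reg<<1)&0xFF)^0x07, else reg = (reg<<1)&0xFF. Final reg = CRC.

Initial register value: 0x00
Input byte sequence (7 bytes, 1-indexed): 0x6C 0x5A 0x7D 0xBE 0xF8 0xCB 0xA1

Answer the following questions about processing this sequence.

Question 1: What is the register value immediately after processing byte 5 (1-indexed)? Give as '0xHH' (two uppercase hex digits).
After byte 1 (0x6C): reg=0x03
After byte 2 (0x5A): reg=0x88
After byte 3 (0x7D): reg=0xC5
After byte 4 (0xBE): reg=0x66
After byte 5 (0xF8): reg=0xD3

Answer: 0xD3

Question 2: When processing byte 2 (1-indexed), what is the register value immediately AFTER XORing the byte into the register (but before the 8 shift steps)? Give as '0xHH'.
Register before byte 2: 0x03
Byte 2: 0x5A
0x03 XOR 0x5A = 0x59

Answer: 0x59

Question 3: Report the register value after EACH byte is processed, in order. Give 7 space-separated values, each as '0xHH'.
0x03 0x88 0xC5 0x66 0xD3 0x48 0x91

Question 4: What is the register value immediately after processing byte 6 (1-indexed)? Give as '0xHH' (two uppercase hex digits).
Answer: 0x48

Derivation:
After byte 1 (0x6C): reg=0x03
After byte 2 (0x5A): reg=0x88
After byte 3 (0x7D): reg=0xC5
After byte 4 (0xBE): reg=0x66
After byte 5 (0xF8): reg=0xD3
After byte 6 (0xCB): reg=0x48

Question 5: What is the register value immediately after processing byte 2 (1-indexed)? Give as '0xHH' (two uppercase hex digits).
After byte 1 (0x6C): reg=0x03
After byte 2 (0x5A): reg=0x88

Answer: 0x88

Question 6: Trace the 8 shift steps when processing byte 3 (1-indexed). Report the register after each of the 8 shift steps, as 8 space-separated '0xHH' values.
Answer: 0xED 0xDD 0xBD 0x7D 0xFA 0xF3 0xE1 0xC5

Derivation:
After byte 1 (0x6C): reg=0x03
After byte 2 (0x5A): reg=0x88
Register before byte 3: 0x88
After XOR with byte 0x7D: 0xF5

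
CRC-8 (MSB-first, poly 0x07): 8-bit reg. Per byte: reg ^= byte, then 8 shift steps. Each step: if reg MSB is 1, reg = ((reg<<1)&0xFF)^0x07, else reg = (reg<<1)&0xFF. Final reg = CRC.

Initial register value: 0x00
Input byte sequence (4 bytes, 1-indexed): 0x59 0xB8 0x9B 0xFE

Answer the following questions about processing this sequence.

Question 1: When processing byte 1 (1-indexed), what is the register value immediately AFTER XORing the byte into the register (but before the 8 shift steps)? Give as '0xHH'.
Register before byte 1: 0x00
Byte 1: 0x59
0x00 XOR 0x59 = 0x59

Answer: 0x59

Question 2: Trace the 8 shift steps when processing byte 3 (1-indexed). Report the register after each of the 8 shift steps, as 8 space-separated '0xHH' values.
After byte 1 (0x59): reg=0x88
After byte 2 (0xB8): reg=0x90
Register before byte 3: 0x90
After XOR with byte 0x9B: 0x0B

Answer: 0x16 0x2C 0x58 0xB0 0x67 0xCE 0x9B 0x31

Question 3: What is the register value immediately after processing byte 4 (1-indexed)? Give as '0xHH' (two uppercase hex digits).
Answer: 0x63

Derivation:
After byte 1 (0x59): reg=0x88
After byte 2 (0xB8): reg=0x90
After byte 3 (0x9B): reg=0x31
After byte 4 (0xFE): reg=0x63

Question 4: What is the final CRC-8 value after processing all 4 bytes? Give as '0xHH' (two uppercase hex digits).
After byte 1 (0x59): reg=0x88
After byte 2 (0xB8): reg=0x90
After byte 3 (0x9B): reg=0x31
After byte 4 (0xFE): reg=0x63

Answer: 0x63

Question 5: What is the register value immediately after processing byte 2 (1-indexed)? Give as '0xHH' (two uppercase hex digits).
After byte 1 (0x59): reg=0x88
After byte 2 (0xB8): reg=0x90

Answer: 0x90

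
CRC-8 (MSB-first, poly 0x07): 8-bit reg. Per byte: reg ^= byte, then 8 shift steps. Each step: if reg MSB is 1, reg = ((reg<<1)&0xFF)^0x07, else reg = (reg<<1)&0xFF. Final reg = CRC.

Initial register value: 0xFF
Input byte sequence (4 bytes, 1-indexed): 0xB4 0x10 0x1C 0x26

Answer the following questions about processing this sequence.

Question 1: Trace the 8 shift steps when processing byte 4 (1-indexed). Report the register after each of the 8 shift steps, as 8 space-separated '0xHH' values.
After byte 1 (0xB4): reg=0xF6
After byte 2 (0x10): reg=0xBC
After byte 3 (0x1C): reg=0x69
Register before byte 4: 0x69
After XOR with byte 0x26: 0x4F

Answer: 0x9E 0x3B 0x76 0xEC 0xDF 0xB9 0x75 0xEA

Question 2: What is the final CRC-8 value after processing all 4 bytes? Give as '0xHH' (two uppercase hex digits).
After byte 1 (0xB4): reg=0xF6
After byte 2 (0x10): reg=0xBC
After byte 3 (0x1C): reg=0x69
After byte 4 (0x26): reg=0xEA

Answer: 0xEA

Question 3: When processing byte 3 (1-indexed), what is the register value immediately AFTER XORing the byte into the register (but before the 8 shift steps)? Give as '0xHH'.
Register before byte 3: 0xBC
Byte 3: 0x1C
0xBC XOR 0x1C = 0xA0

Answer: 0xA0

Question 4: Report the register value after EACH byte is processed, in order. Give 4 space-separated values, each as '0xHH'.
0xF6 0xBC 0x69 0xEA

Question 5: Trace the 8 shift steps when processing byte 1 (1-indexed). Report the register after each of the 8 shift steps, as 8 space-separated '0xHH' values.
Answer: 0x96 0x2B 0x56 0xAC 0x5F 0xBE 0x7B 0xF6

Derivation:
Register before byte 1: 0xFF
After XOR with byte 0xB4: 0x4B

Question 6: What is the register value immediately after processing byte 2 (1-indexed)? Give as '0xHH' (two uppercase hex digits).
After byte 1 (0xB4): reg=0xF6
After byte 2 (0x10): reg=0xBC

Answer: 0xBC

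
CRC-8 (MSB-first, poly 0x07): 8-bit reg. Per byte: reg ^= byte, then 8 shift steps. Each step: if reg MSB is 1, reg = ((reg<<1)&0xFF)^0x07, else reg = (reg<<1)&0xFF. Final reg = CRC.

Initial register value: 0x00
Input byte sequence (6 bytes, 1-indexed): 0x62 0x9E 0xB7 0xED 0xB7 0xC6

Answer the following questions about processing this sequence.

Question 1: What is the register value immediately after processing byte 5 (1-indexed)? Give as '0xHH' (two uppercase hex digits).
Answer: 0xA0

Derivation:
After byte 1 (0x62): reg=0x29
After byte 2 (0x9E): reg=0x0C
After byte 3 (0xB7): reg=0x28
After byte 4 (0xED): reg=0x55
After byte 5 (0xB7): reg=0xA0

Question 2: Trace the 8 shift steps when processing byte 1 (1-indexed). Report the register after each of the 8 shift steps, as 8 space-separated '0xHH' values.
Answer: 0xC4 0x8F 0x19 0x32 0x64 0xC8 0x97 0x29

Derivation:
Register before byte 1: 0x00
After XOR with byte 0x62: 0x62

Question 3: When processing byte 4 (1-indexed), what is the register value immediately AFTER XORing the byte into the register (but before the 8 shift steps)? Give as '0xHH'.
Register before byte 4: 0x28
Byte 4: 0xED
0x28 XOR 0xED = 0xC5

Answer: 0xC5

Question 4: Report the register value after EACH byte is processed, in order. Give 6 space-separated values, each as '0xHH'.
0x29 0x0C 0x28 0x55 0xA0 0x35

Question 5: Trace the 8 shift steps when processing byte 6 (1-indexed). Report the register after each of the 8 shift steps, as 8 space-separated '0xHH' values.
Answer: 0xCC 0x9F 0x39 0x72 0xE4 0xCF 0x99 0x35

Derivation:
After byte 1 (0x62): reg=0x29
After byte 2 (0x9E): reg=0x0C
After byte 3 (0xB7): reg=0x28
After byte 4 (0xED): reg=0x55
After byte 5 (0xB7): reg=0xA0
Register before byte 6: 0xA0
After XOR with byte 0xC6: 0x66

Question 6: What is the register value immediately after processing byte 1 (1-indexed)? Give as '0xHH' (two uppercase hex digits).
After byte 1 (0x62): reg=0x29

Answer: 0x29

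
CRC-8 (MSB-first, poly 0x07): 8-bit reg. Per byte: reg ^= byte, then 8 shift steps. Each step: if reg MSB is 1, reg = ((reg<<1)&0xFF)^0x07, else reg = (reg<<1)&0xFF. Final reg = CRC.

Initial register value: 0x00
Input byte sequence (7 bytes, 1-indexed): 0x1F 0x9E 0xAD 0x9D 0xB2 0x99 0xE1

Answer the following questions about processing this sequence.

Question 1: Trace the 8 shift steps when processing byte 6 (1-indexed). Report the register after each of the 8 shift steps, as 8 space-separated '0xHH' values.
Answer: 0x99 0x35 0x6A 0xD4 0xAF 0x59 0xB2 0x63

Derivation:
After byte 1 (0x1F): reg=0x5D
After byte 2 (0x9E): reg=0x47
After byte 3 (0xAD): reg=0x98
After byte 4 (0x9D): reg=0x1B
After byte 5 (0xB2): reg=0x56
Register before byte 6: 0x56
After XOR with byte 0x99: 0xCF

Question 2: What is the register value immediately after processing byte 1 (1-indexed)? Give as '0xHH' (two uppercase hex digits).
Answer: 0x5D

Derivation:
After byte 1 (0x1F): reg=0x5D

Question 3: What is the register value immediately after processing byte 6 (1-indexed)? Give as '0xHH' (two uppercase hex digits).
Answer: 0x63

Derivation:
After byte 1 (0x1F): reg=0x5D
After byte 2 (0x9E): reg=0x47
After byte 3 (0xAD): reg=0x98
After byte 4 (0x9D): reg=0x1B
After byte 5 (0xB2): reg=0x56
After byte 6 (0x99): reg=0x63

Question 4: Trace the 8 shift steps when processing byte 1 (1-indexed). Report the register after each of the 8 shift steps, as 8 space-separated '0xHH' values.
Answer: 0x3E 0x7C 0xF8 0xF7 0xE9 0xD5 0xAD 0x5D

Derivation:
Register before byte 1: 0x00
After XOR with byte 0x1F: 0x1F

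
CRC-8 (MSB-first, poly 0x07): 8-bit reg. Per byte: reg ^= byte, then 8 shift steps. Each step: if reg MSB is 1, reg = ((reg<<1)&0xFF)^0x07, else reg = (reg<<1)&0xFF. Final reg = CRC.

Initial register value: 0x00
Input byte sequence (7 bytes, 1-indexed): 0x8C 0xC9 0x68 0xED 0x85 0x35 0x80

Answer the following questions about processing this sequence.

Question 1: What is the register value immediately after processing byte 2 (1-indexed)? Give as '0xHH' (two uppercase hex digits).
Answer: 0x3B

Derivation:
After byte 1 (0x8C): reg=0xAD
After byte 2 (0xC9): reg=0x3B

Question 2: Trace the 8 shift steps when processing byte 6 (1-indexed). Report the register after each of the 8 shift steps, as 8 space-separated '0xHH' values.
After byte 1 (0x8C): reg=0xAD
After byte 2 (0xC9): reg=0x3B
After byte 3 (0x68): reg=0xBE
After byte 4 (0xED): reg=0xBE
After byte 5 (0x85): reg=0xA1
Register before byte 6: 0xA1
After XOR with byte 0x35: 0x94

Answer: 0x2F 0x5E 0xBC 0x7F 0xFE 0xFB 0xF1 0xE5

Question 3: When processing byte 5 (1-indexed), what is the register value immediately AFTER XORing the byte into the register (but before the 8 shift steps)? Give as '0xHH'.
Answer: 0x3B

Derivation:
Register before byte 5: 0xBE
Byte 5: 0x85
0xBE XOR 0x85 = 0x3B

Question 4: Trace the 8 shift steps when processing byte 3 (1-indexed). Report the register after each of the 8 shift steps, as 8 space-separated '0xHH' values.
Answer: 0xA6 0x4B 0x96 0x2B 0x56 0xAC 0x5F 0xBE

Derivation:
After byte 1 (0x8C): reg=0xAD
After byte 2 (0xC9): reg=0x3B
Register before byte 3: 0x3B
After XOR with byte 0x68: 0x53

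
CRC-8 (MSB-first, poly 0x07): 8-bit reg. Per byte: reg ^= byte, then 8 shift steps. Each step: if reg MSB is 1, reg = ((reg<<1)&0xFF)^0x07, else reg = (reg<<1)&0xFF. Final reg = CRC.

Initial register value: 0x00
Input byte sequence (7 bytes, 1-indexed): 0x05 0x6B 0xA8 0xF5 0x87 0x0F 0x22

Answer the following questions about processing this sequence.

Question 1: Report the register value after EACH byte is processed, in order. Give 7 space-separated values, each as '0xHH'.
0x1B 0x57 0xF3 0x12 0xE2 0x8D 0x44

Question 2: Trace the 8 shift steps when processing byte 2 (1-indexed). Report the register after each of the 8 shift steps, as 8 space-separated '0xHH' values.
Answer: 0xE0 0xC7 0x89 0x15 0x2A 0x54 0xA8 0x57

Derivation:
After byte 1 (0x05): reg=0x1B
Register before byte 2: 0x1B
After XOR with byte 0x6B: 0x70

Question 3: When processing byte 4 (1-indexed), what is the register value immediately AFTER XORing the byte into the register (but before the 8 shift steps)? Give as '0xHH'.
Register before byte 4: 0xF3
Byte 4: 0xF5
0xF3 XOR 0xF5 = 0x06

Answer: 0x06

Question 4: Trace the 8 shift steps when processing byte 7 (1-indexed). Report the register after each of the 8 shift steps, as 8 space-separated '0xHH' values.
After byte 1 (0x05): reg=0x1B
After byte 2 (0x6B): reg=0x57
After byte 3 (0xA8): reg=0xF3
After byte 4 (0xF5): reg=0x12
After byte 5 (0x87): reg=0xE2
After byte 6 (0x0F): reg=0x8D
Register before byte 7: 0x8D
After XOR with byte 0x22: 0xAF

Answer: 0x59 0xB2 0x63 0xC6 0x8B 0x11 0x22 0x44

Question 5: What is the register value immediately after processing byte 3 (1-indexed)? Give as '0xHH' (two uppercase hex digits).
Answer: 0xF3

Derivation:
After byte 1 (0x05): reg=0x1B
After byte 2 (0x6B): reg=0x57
After byte 3 (0xA8): reg=0xF3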